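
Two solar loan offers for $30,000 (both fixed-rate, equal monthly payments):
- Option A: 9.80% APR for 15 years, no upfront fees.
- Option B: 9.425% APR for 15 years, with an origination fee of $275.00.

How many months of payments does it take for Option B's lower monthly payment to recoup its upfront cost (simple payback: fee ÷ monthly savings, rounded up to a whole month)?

Option A: monthly rate = 9.8%/12 = 0.0081667; payment = 30,000 × 0.0081667 / (1 − (1+0.0081667)^−180) = $318.72.
Option B: at 9.425% the monthly rate is 0.0078542, so the payment is 30,000 × 0.0078542 / (1 − 1.0078542^−180) = $311.91.
Monthly savings = $318.72 − $311.91 = $6.81.
Break-even = $275.00 / $6.81 = 40.38 → 41 months.

41 months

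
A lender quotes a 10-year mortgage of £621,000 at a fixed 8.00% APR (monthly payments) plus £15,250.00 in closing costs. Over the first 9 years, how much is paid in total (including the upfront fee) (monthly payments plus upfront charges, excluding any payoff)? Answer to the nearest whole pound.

£828,970

At 8.00% the monthly rate is 0.0066667, so the payment is 621,000 × 0.0066667 / (1 − 1.0066667^−120) = £7,534.44.
Total outlay = 108 × £7,534.44 + £15,250.00 = £828,969.52.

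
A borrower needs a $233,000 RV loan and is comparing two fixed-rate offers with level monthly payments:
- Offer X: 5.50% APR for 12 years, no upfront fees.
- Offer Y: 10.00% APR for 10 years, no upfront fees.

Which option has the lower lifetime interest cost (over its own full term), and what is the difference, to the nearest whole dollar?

Offer X: at 5.50% the monthly rate is 0.0045833, so the payment is 233,000 × 0.0045833 / (1 − 1.0045833^−144) = $2,213.90.
Total interest on Offer X = 144 × $2,213.90 − $233,000 = $85,801.60.
Offer Y: at 10.00% the monthly rate is 0.0083333, so the payment is 233,000 × 0.0083333 / (1 − 1.0083333^−120) = $3,079.11.
Total interest on Offer Y = 120 × $3,079.11 − $233,000 = $136,493.20.
Offer X is lower by $50,691.60.

Offer X by $50,692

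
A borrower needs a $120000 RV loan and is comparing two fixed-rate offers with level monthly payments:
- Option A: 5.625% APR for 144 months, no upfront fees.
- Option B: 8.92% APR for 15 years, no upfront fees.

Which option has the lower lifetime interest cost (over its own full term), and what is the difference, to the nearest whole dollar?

Option A: monthly rate = 5.625%/12 = 0.0046875; payment = 120,000 × 0.0046875 / (1 − (1+0.0046875)^−144) = $1,147.87.
Total interest on Option A = 144 × $1,147.87 − $120,000 = $45,293.28.
Option B: at 8.92% the monthly rate is 0.0074333, so the payment is 120,000 × 0.0074333 / (1 − 1.0074333^−180) = $1,211.42.
Total interest on Option B = 180 × $1,211.42 − $120,000 = $98,055.60.
Option A is lower by $52,762.32.

Option A by $52,762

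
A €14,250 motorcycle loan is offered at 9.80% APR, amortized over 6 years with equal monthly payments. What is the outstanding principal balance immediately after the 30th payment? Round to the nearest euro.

With monthly rate i = 9.8%/12 = 0.0081667, the balance after k of n payments is P · [(1+i)^n − (1+i)^k] / [(1+i)^n − 1].
(1+0.0081667)^72 = 1.79608984 and (1+0.0081667)^30 = 1.27635071, so the balance is 14,250 × (1.79608984 − 1.27635071) / (1.79608984 − 1) = €9,303.33.

€9,303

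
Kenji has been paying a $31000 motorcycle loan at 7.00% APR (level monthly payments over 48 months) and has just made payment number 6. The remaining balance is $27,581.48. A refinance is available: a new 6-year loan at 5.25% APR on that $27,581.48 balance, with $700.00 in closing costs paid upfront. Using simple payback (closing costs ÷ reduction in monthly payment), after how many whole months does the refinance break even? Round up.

Current payment = 31,000 × 7%/12 / (1 − (1+0.0058333)^−48) = $742.33.
Refinanced payment = 27,581.48 × 0.0043750 / (1 − (1+0.0043750)^−72) = $447.40.
Monthly savings = $742.33 − $447.40 = $294.93.
Break-even = $700.00 / $294.93 = 2.37 → 3 months.

3 months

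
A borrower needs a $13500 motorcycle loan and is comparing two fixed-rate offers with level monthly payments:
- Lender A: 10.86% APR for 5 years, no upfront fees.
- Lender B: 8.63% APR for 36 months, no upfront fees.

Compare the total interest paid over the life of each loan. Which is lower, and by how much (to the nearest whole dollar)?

Lender B by $2,184

Lender A: monthly rate = 10.86%/12 = 0.0090500; payment = 13,500 × 0.0090500 / (1 − (1+0.0090500)^−60) = $292.58.
Total interest on Lender A = 60 × $292.58 − $13,500 = $4,054.80.
Lender B: at 8.63% the monthly rate is 0.0071917, so the payment is 13,500 × 0.0071917 / (1 − 1.0071917^−36) = $426.98.
Total interest on Lender B = 36 × $426.98 − $13,500 = $1,871.28.
Lender B is lower by $2,183.52.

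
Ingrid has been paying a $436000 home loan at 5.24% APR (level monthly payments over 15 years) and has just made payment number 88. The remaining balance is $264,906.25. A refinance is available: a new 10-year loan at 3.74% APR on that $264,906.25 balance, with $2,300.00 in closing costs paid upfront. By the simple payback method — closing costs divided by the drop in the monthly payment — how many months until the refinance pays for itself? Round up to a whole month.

Current payment = 436,000 × 5.24%/12 / (1 − (1+0.0043667)^−180) = $3,502.61.
Refinanced payment = 264,906.25 × 0.0031167 / (1 − (1+0.0031167)^−120) = $2,649.44.
Monthly savings = $3,502.61 − $2,649.44 = $853.17.
Break-even = $2,300.00 / $853.17 = 2.70 → 3 months.

3 months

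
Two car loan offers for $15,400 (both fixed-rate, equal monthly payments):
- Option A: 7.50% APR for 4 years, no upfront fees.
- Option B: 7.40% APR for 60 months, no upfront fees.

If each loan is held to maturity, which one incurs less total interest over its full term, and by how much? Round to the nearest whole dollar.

Option A by $598

Option A: monthly rate = 7.5%/12 = 0.0062500; payment = 15,400 × 0.0062500 / (1 − (1+0.0062500)^−48) = $372.36.
Total interest on Option A = 48 × $372.36 − $15,400 = $2,473.28.
Option B: at 7.40% the monthly rate is 0.0061667, so the payment is 15,400 × 0.0061667 / (1 − 1.0061667^−60) = $307.85.
Total interest on Option B = 60 × $307.85 − $15,400 = $3,071.00.
Option A is lower by $597.72.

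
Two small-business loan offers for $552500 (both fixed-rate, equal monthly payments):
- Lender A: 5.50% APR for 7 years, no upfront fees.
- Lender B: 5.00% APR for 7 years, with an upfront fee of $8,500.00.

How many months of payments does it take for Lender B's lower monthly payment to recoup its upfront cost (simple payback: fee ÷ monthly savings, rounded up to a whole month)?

Lender A: monthly rate = 5.5%/12 = 0.0045833; payment = 552,500 × 0.0045833 / (1 − (1+0.0045833)^−84) = $7,939.45.
Lender B: at 5.00% the monthly rate is 0.0041667, so the payment is 552,500 × 0.0041667 / (1 − 1.0041667^−84) = $7,808.98.
Monthly savings = $7,939.45 − $7,808.98 = $130.47.
Break-even = $8,500.00 / $130.47 = 65.15 → 66 months.

66 months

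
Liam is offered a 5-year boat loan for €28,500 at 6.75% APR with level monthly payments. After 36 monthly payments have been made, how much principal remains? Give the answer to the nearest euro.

With monthly rate i = 6.75%/12 = 0.0056250, the balance after k of n payments is P · [(1+i)^n − (1+i)^k] / [(1+i)^n − 1].
(1+0.0056250)^60 = 1.40011493 and (1+0.0056250)^36 = 1.22376552, so the balance is 28,500 × (1.40011493 − 1.22376552) / (1.40011493 − 1) = €12,561.29.

€12,561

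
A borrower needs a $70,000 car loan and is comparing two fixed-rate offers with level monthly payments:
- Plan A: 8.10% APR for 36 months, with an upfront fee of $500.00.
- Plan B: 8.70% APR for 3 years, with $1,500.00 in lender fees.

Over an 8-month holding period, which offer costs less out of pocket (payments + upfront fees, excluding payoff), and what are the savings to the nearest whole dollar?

Plan A: monthly rate = 8.1%/12 = 0.0067500; payment = 70,000 × 0.0067500 / (1 − (1+0.0067500)^−36) = $2,196.78.
Plan B: at 8.70% the monthly rate is 0.0072500, so the payment is 70,000 × 0.0072500 / (1 − 1.0072500^−36) = $2,216.22.
Over 8 months: Plan A costs 8 × $2,196.78 + $500.00 = $18,074.24; Plan B costs 8 × $2,216.22 + $1,500.00 = $19,229.76.
Plan A is cheaper by $19,229.76 − $18,074.24 = $1,155.52.

Plan A by $1,156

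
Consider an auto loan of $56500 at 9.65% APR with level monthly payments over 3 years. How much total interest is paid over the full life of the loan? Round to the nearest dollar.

$8,798

At 9.65% the monthly rate is 0.0080417, so the payment is 56,500 × 0.0080417 / (1 − 1.0080417^−36) = $1,813.83.
Total paid = 36 × $1,813.83 = $65,297.88; interest = $65,297.88 − $56,500 = $8,797.88.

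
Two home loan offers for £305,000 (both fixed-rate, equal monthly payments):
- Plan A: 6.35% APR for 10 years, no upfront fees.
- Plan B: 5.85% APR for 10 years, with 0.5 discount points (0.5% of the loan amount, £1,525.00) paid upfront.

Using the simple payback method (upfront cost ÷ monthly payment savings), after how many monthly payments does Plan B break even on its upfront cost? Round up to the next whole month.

20 months

Plan A: at 6.35% the monthly rate is 0.0052917, so the payment is 305,000 × 0.0052917 / (1 − 1.0052917^−120) = £3,439.98.
Plan B: at 5.85% the monthly rate is 0.0048750, so the payment is 305,000 × 0.0048750 / (1 − 1.0048750^−120) = £3,363.20.
Monthly savings = £3,439.98 − £3,363.20 = £76.78.
Break-even = £1,525.00 / £76.78 = 19.86 → 20 months.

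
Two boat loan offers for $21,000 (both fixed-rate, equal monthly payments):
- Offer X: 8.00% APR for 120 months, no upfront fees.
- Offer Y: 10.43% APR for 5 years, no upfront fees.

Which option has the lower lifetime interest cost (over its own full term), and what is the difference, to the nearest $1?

Offer Y by $3,536

Offer X: at 8.00% the monthly rate is 0.0066667, so the payment is 21,000 × 0.0066667 / (1 − 1.0066667^−120) = $254.79.
Total interest on Offer X = 120 × $254.79 − $21,000 = $9,574.80.
Offer Y: monthly rate = 10.43%/12 = 0.0086917; payment = 21,000 × 0.0086917 / (1 − (1+0.0086917)^−60) = $450.64.
Total interest on Offer Y = 60 × $450.64 − $21,000 = $6,038.40.
Offer Y is lower by $3,536.40.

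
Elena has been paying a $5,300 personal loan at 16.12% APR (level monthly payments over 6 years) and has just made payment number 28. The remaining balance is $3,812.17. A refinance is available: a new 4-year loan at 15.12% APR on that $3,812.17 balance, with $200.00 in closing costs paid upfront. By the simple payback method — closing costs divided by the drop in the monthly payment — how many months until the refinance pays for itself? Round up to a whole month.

23 months

Current payment = 5,300 × 16.12%/12 / (1 − (1+0.0134333)^−72) = $115.32.
Refinanced payment = 3,812.17 × 0.0126000 / (1 − (1+0.0126000)^−48) = $106.33.
Monthly savings = $115.32 − $106.33 = $8.99.
Break-even = $200.00 / $8.99 = 22.25 → 23 months.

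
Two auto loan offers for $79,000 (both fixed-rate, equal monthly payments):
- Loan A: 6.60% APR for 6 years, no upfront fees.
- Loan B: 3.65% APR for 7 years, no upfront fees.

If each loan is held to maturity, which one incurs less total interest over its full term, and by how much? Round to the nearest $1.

Loan A: at 6.60% the monthly rate is 0.0055000, so the payment is 79,000 × 0.0055000 / (1 − 1.0055000^−72) = $1,331.75.
Total interest on Loan A = 72 × $1,331.75 − $79,000 = $16,886.00.
Loan B: monthly rate = 3.65%/12 = 0.0030417; payment = 79,000 × 0.0030417 / (1 − (1+0.0030417)^−84) = $1,067.15.
Total interest on Loan B = 84 × $1,067.15 − $79,000 = $10,640.60.
Loan B is lower by $6,245.40.

Loan B by $6,245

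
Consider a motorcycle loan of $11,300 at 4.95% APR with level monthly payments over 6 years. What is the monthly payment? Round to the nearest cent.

$181.72

At 4.95% the monthly rate is 0.0041250, so the payment is 11,300 × 0.0041250 / (1 − 1.0041250^−72) = $181.72.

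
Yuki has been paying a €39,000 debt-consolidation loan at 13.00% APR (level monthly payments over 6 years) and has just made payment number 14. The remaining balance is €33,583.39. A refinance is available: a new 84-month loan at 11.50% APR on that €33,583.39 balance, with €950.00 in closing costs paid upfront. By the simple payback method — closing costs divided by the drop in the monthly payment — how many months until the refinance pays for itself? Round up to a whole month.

Current payment = 39,000 × 13%/12 / (1 − (1+0.0108333)^−72) = €782.89.
Refinanced payment = 33,583.39 × 0.0095833 / (1 − (1+0.0095833)^−84) = €583.90.
Monthly savings = €782.89 − €583.90 = €198.99.
Break-even = €950.00 / €198.99 = 4.77 → 5 months.

5 months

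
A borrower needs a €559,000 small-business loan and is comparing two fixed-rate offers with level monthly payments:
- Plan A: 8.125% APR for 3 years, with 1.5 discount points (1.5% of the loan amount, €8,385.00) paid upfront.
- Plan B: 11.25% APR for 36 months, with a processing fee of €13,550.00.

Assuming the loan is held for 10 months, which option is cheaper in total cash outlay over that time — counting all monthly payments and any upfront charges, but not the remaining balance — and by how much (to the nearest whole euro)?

Plan A by €13,344

Plan A: monthly rate = 8.125%/12 = 0.0067708; payment = 559,000 × 0.0067708 / (1 − (1+0.0067708)^−36) = €17,549.28.
Plan B: at 11.25% the monthly rate is 0.0093750, so the payment is 559,000 × 0.0093750 / (1 − 1.0093750^−36) = €18,367.19.
Over 10 months: Plan A costs 10 × €17,549.28 + €8,385.00 = €183,877.80; Plan B costs 10 × €18,367.19 + €13,550.00 = €197,221.90.
Plan A is cheaper by €197,221.90 − €183,877.80 = €13,344.10.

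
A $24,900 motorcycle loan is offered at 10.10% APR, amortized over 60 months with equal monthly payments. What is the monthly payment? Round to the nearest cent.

Monthly rate = 10.1%/12 = 0.0084167; payment = 24,900 × 0.0084167 / (1 − (1+0.0084167)^−60) = $530.28.

$530.28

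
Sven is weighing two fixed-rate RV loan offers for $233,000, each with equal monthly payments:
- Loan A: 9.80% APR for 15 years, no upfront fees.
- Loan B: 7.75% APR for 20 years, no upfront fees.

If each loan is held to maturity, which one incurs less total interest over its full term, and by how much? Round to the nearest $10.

Loan A by $13,500

Loan A: monthly rate = 9.8%/12 = 0.0081667; payment = 233,000 × 0.0081667 / (1 − (1+0.0081667)^−180) = $2,475.40.
Total interest on Loan A = 180 × $2,475.40 − $233,000 = $212,572.00.
Loan B: at 7.75% the monthly rate is 0.0064583, so the payment is 233,000 × 0.0064583 / (1 − 1.0064583^−240) = $1,912.81.
Total interest on Loan B = 240 × $1,912.81 − $233,000 = $226,074.40.
Loan A is lower by $13,502.40.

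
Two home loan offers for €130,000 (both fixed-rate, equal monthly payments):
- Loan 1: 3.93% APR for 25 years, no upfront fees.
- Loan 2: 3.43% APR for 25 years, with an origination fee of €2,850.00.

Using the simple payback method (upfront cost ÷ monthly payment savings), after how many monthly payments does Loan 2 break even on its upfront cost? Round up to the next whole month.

81 months

Loan 1: monthly rate = 3.93%/12 = 0.0032750; payment = 130,000 × 0.0032750 / (1 − (1+0.0032750)^−300) = €681.17.
Loan 2: monthly rate = 3.43%/12 = 0.0028583; payment = 130,000 × 0.0028583 / (1 − (1+0.0028583)^−300) = €645.94.
Monthly savings = €681.17 − €645.94 = €35.23.
Break-even = €2,850.00 / €35.23 = 80.90 → 81 months.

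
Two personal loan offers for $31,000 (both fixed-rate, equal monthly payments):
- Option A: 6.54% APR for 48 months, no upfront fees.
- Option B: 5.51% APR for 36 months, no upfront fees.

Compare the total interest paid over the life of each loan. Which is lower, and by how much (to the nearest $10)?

Option A: monthly rate = 6.54%/12 = 0.0054500; payment = 31,000 × 0.0054500 / (1 − (1+0.0054500)^−48) = $735.74.
Total interest on Option A = 48 × $735.74 − $31,000 = $4,315.52.
Option B: monthly rate = 5.51%/12 = 0.0045917; payment = 31,000 × 0.0045917 / (1 − (1+0.0045917)^−36) = $936.21.
Total interest on Option B = 36 × $936.21 − $31,000 = $2,703.56.
Option B is lower by $1,611.96.

Option B by $1,610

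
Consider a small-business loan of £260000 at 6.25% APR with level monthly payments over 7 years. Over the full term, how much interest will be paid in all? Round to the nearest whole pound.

£61,675

Monthly rate = 6.25%/12 = 0.0052083; payment = 260,000 × 0.0052083 / (1 − (1+0.0052083)^−84) = £3,829.46.
Total paid = 84 × £3,829.46 = £321,674.64; interest = £321,674.64 − £260,000 = £61,674.64.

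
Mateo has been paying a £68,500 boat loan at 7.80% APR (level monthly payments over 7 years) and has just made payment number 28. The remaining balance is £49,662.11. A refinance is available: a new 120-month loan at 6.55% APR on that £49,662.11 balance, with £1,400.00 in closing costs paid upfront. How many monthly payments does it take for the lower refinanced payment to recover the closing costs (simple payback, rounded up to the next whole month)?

3 months

Current payment = 68,500 × 7.8%/12 / (1 − (1+0.0065000)^−84) = £1,060.84.
Refinanced payment = 49,662.11 × 0.0054583 / (1 − (1+0.0054583)^−120) = £565.17.
Monthly savings = £1,060.84 − £565.17 = £495.67.
Break-even = £1,400.00 / £495.67 = 2.82 → 3 months.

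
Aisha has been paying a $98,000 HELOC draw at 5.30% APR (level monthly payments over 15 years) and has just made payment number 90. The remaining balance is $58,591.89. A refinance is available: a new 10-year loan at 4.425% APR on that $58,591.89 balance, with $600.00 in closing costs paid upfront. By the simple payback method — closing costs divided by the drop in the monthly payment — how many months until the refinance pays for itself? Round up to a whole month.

Current payment = 98,000 × 5.3%/12 / (1 − (1+0.0044167)^−180) = $790.38.
Refinanced payment = 58,591.89 × 0.0036875 / (1 − (1+0.0036875)^−120) = $605.12.
Monthly savings = $790.38 − $605.12 = $185.26.
Break-even = $600.00 / $185.26 = 3.24 → 4 months.

4 months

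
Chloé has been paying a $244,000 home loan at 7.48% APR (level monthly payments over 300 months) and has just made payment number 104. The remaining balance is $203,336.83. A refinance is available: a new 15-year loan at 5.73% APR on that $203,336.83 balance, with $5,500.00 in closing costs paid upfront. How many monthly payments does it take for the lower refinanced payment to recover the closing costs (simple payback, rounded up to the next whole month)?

Current payment = 244,000 × 7.48%/12 / (1 − (1+0.0062333)^−300) = $1,799.97.
Refinanced payment = 203,336.83 × 0.0047750 / (1 − (1+0.0047750)^−180) = $1,686.35.
Monthly savings = $1,799.97 − $1,686.35 = $113.62.
Break-even = $5,500.00 / $113.62 = 48.41 → 49 months.

49 months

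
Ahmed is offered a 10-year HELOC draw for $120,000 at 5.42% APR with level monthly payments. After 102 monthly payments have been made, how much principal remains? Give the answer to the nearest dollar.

With monthly rate i = 5.42%/12 = 0.0045167, the balance after k of n payments is P · [(1+i)^n − (1+i)^k] / [(1+i)^n − 1].
(1+0.0045167)^120 = 1.71734528 and (1+0.0045167)^102 = 1.58353978, so the balance is 120,000 × (1.71734528 − 1.58353978) / (1.71734528 − 1) = $22,383.45.

$22,383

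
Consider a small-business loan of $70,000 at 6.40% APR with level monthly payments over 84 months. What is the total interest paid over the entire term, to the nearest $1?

$17,030

Monthly rate = 6.4%/12 = 0.0053333; payment = 70,000 × 0.0053333 / (1 − (1+0.0053333)^−84) = $1,036.07.
Total paid = 84 × $1,036.07 = $87,029.88; interest = $87,029.88 − $70,000 = $17,029.88.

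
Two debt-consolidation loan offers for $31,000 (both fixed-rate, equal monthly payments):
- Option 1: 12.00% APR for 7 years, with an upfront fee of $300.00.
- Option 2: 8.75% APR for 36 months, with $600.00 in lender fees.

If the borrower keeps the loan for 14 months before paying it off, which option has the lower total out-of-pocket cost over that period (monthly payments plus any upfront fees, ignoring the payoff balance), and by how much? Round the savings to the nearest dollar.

Option 1 by $6,389

Option 1: monthly rate = 12%/12 = 0.0100000; payment = 31,000 × 0.0100000 / (1 − (1+0.0100000)^−84) = $547.23.
Option 2: at 8.75% the monthly rate is 0.0072917, so the payment is 31,000 × 0.0072917 / (1 − 1.0072917^−36) = $982.19.
Over 14 months: Option 1 costs 14 × $547.23 + $300.00 = $7,961.22; Option 2 costs 14 × $982.19 + $600.00 = $14,350.66.
Option 1 is cheaper by $14,350.66 − $7,961.22 = $6,389.44.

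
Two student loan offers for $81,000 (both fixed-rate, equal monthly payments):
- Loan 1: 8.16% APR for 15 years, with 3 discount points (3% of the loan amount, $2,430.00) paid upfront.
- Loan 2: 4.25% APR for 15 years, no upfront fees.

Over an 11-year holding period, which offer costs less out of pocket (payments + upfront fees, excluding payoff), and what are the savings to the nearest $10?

Loan 1: monthly rate = 8.16%/12 = 0.0068000; payment = 81,000 × 0.0068000 / (1 − (1+0.0068000)^−180) = $781.58.
Loan 2: at 4.25% the monthly rate is 0.0035417, so the payment is 81,000 × 0.0035417 / (1 − 1.0035417^−180) = $609.35.
Over 132 months: Loan 1 costs 132 × $781.58 + $2,430.00 = $105,598.56; Loan 2 costs 132 × $609.35 = $80,434.20.
Loan 2 is cheaper by $105,598.56 − $80,434.20 = $25,164.36.

Loan 2 by $25,160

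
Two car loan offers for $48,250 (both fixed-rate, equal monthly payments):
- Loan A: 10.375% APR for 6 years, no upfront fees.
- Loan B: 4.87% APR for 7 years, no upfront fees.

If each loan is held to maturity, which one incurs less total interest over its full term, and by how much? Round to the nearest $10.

Loan A: monthly rate = 10.375%/12 = 0.0086458; payment = 48,250 × 0.0086458 / (1 − (1+0.0086458)^−72) = $903.02.
Total interest on Loan A = 72 × $903.02 − $48,250 = $16,767.44.
Loan B: monthly rate = 4.87%/12 = 0.0040583; payment = 48,250 × 0.0040583 / (1 − (1+0.0040583)^−84) = $679.02.
Total interest on Loan B = 84 × $679.02 − $48,250 = $8,787.68.
Loan B is lower by $7,979.76.

Loan B by $7,980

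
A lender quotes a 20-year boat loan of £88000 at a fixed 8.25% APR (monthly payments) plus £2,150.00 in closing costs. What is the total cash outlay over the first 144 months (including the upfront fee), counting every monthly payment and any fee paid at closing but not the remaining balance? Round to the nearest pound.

At 8.25% the monthly rate is 0.0068750, so the payment is 88,000 × 0.0068750 / (1 − 1.0068750^−240) = £749.82.
Total outlay = 144 × £749.82 + £2,150.00 = £110,124.08.

£110,124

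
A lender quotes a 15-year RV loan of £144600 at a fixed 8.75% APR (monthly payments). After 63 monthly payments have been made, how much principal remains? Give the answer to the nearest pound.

With monthly rate i = 8.75%/12 = 0.0072917, the balance after k of n payments is P · [(1+i)^n − (1+i)^k] / [(1+i)^n − 1].
(1+0.0072917)^180 = 3.69779974 and (1+0.0072917)^63 = 1.58044791, so the balance is 144,600 × (3.69779974 − 1.58044791) / (3.69779974 − 1) = £113,488.44.

£113,488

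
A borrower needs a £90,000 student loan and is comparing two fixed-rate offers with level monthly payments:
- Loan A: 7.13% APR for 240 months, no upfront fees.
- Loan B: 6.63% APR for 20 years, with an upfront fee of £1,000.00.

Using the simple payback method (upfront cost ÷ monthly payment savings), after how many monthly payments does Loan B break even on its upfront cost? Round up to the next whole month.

38 months

Loan A: at 7.13% the monthly rate is 0.0059417, so the payment is 90,000 × 0.0059417 / (1 − 1.0059417^−240) = £704.81.
Loan B: monthly rate = 6.63%/12 = 0.0055250; payment = 90,000 × 0.0055250 / (1 − (1+0.0055250)^−240) = £677.92.
Monthly savings = £704.81 − £677.92 = £26.89.
Break-even = £1,000.00 / £26.89 = 37.19 → 38 months.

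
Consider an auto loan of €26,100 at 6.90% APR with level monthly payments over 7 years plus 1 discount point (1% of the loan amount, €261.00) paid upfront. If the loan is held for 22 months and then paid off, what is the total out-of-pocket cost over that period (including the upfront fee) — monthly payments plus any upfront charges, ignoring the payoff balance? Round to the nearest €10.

Monthly rate = 6.9%/12 = 0.0057500; payment = 26,100 × 0.0057500 / (1 − (1+0.0057500)^−84) = €392.64.
Total outlay = 22 × €392.64 + €261.00 = €8,899.08.

€8,900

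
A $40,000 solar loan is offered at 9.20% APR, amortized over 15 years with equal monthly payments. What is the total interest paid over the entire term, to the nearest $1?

$33,886

Monthly rate = 9.2%/12 = 0.0076667; payment = 40,000 × 0.0076667 / (1 − (1+0.0076667)^−180) = $410.48.
Total paid = 180 × $410.48 = $73,886.40; interest = $73,886.40 − $40,000 = $33,886.40.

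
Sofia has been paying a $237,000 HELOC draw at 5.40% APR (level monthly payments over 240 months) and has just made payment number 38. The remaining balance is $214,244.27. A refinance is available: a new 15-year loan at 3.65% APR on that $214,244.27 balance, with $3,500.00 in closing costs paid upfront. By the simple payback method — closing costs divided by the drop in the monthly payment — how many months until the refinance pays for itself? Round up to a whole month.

51 months

Current payment = 237,000 × 5.4%/12 / (1 − (1+0.0045000)^−240) = $1,616.94.
Refinanced payment = 214,244.27 × 0.0030417 / (1 − (1+0.0030417)^−180) = $1,547.43.
Monthly savings = $1,616.94 − $1,547.43 = $69.51.
Break-even = $3,500.00 / $69.51 = 50.35 → 51 months.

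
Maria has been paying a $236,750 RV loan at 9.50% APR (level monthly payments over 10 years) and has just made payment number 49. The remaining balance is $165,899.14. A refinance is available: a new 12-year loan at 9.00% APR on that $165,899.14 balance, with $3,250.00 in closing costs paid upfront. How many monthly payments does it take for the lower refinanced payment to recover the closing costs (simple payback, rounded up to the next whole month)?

3 months

Current payment = 236,750 × 9.5%/12 / (1 − (1+0.0079167)^−120) = $3,063.49.
Refinanced payment = 165,899.14 × 0.0075000 / (1 − (1+0.0075000)^−144) = $1,887.98.
Monthly savings = $3,063.49 − $1,887.98 = $1,175.51.
Break-even = $3,250.00 / $1,175.51 = 2.76 → 3 months.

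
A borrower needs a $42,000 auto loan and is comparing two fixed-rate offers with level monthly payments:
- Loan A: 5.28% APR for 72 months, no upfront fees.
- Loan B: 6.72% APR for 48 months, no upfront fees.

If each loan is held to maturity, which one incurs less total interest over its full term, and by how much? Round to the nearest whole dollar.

Loan A: at 5.28% the monthly rate is 0.0044000, so the payment is 42,000 × 0.0044000 / (1 − 1.0044000^−72) = $681.88.
Total interest on Loan A = 72 × $681.88 − $42,000 = $7,095.36.
Loan B: at 6.72% the monthly rate is 0.0056000, so the payment is 42,000 × 0.0056000 / (1 − 1.0056000^−48) = $1,000.30.
Total interest on Loan B = 48 × $1,000.30 − $42,000 = $6,014.40.
Loan B is lower by $1,080.96.

Loan B by $1,081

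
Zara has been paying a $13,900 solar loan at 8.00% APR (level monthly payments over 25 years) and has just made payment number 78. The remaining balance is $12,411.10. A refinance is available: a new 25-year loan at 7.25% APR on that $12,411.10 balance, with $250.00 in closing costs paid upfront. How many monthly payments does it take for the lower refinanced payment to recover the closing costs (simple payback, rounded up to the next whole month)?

Current payment = 13,900 × 8%/12 / (1 − (1+0.0066667)^−300) = $107.28.
Refinanced payment = 12,411.10 × 0.0060417 / (1 − (1+0.0060417)^−300) = $89.71.
Monthly savings = $107.28 − $89.71 = $17.57.
Break-even = $250.00 / $17.57 = 14.23 → 15 months.

15 months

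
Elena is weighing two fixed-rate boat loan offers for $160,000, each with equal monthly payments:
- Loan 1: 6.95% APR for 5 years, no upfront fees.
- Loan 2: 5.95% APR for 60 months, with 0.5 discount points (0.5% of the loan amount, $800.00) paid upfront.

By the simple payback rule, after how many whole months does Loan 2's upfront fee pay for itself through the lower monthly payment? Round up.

Loan 1: monthly rate = 6.95%/12 = 0.0057917; payment = 160,000 × 0.0057917 / (1 − (1+0.0057917)^−60) = $3,164.42.
Loan 2: monthly rate = 5.95%/12 = 0.0049583; payment = 160,000 × 0.0049583 / (1 − (1+0.0049583)^−60) = $3,089.53.
Monthly savings = $3,164.42 − $3,089.53 = $74.89.
Break-even = $800.00 / $74.89 = 10.68 → 11 months.

11 months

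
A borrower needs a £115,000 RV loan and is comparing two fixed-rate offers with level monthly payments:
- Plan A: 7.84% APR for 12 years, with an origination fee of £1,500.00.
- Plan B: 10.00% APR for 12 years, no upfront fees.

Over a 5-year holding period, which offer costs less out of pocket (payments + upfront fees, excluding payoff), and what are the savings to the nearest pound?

Plan A: monthly rate = 7.84%/12 = 0.0065333; payment = 115,000 × 0.0065333 / (1 − (1+0.0065333)^−144) = £1,234.75.
Plan B: at 10.00% the monthly rate is 0.0083333, so the payment is 115,000 × 0.0083333 / (1 − 1.0083333^−144) = £1,374.34.
Over 60 months: Plan A costs 60 × £1,234.75 + £1,500.00 = £75,585.00; Plan B costs 60 × £1,374.34 = £82,460.40.
Plan A is cheaper by £82,460.40 − £75,585.00 = £6,875.40.

Plan A by £6,875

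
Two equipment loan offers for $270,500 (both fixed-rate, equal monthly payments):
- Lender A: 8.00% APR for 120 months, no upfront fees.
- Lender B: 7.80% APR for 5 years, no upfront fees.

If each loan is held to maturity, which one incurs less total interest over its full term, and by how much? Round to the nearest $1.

Lender B by $66,295

Lender A: monthly rate = 8%/12 = 0.0066667; payment = 270,500 × 0.0066667 / (1 − (1+0.0066667)^−120) = $3,281.91.
Total interest on Lender A = 120 × $3,281.91 − $270,500 = $123,329.20.
Lender B: at 7.80% the monthly rate is 0.0065000, so the payment is 270,500 × 0.0065000 / (1 − 1.0065000^−60) = $5,458.91.
Total interest on Lender B = 60 × $5,458.91 − $270,500 = $57,034.60.
Lender B is lower by $66,294.60.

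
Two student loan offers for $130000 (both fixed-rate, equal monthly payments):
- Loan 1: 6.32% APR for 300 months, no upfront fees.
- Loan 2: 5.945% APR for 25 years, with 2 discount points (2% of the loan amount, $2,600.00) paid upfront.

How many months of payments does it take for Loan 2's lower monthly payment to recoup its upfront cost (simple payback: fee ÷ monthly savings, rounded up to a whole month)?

Loan 1: monthly rate = 6.32%/12 = 0.0052667; payment = 130,000 × 0.0052667 / (1 − (1+0.0052667)^−300) = $863.20.
Loan 2: at 5.945% the monthly rate is 0.0049542, so the payment is 130,000 × 0.0049542 / (1 − 1.0049542^−300) = $833.23.
Monthly savings = $863.20 − $833.23 = $29.97.
Break-even = $2,600.00 / $29.97 = 86.75 → 87 months.

87 months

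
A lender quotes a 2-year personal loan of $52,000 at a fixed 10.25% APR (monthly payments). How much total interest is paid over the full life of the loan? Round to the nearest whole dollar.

$5,733

At 10.25% the monthly rate is 0.0085417, so the payment is 52,000 × 0.0085417 / (1 − 1.0085417^−24) = $2,405.54.
Total paid = 24 × $2,405.54 = $57,732.96; interest = $57,732.96 − $52,000 = $5,732.96.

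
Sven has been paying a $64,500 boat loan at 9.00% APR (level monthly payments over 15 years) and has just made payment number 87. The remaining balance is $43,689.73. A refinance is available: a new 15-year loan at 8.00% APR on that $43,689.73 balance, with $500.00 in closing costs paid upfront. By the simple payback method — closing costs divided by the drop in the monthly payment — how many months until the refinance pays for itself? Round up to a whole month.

3 months

Current payment = 64,500 × 9%/12 / (1 − (1+0.0075000)^−180) = $654.20.
Refinanced payment = 43,689.73 × 0.0066667 / (1 − (1+0.0066667)^−180) = $417.52.
Monthly savings = $654.20 − $417.52 = $236.68.
Break-even = $500.00 / $236.68 = 2.11 → 3 months.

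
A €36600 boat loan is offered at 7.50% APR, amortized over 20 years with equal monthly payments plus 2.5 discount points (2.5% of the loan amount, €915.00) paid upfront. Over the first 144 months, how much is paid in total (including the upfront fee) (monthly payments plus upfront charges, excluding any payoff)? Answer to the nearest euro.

€43,373

Monthly rate = 7.5%/12 = 0.0062500; payment = 36,600 × 0.0062500 / (1 − (1+0.0062500)^−240) = €294.85.
Total outlay = 144 × €294.85 + €915.00 = €43,373.40.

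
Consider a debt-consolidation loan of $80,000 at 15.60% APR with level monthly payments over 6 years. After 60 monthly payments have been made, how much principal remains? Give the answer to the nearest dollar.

$18,972

With monthly rate i = 15.6%/12 = 0.0130000, the balance after k of n payments is P · [(1+i)^n − (1+i)^k] / [(1+i)^n − 1].
(1+0.0130000)^72 = 2.53442863 and (1+0.0130000)^60 = 2.17053464, so the balance is 80,000 × (2.53442863 − 2.17053464) / (2.53442863 − 1) = $18,972.22.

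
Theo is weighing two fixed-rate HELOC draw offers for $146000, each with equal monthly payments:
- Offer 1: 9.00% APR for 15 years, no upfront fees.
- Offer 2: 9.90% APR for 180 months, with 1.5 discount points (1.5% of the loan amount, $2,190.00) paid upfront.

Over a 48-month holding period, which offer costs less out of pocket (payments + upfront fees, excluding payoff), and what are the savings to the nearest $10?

Offer 1: at 9.00% the monthly rate is 0.0075000, so the payment is 146,000 × 0.0075000 / (1 − 1.0075000^−180) = $1,480.83.
Offer 2: monthly rate = 9.9%/12 = 0.0082500; payment = 146,000 × 0.0082500 / (1 − (1+0.0082500)^−180) = $1,560.00.
Over 48 months: Offer 1 costs 48 × $1,480.83 = $71,079.84; Offer 2 costs 48 × $1,560.00 + $2,190.00 = $77,070.00.
Offer 1 is cheaper by $77,070.00 − $71,079.84 = $5,990.16.

Offer 1 by $5,990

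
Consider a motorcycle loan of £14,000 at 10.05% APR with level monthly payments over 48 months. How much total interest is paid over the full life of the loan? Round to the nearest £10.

Monthly rate = 10.05%/12 = 0.0083750; payment = 14,000 × 0.0083750 / (1 − (1+0.0083750)^−48) = £355.41.
Total paid = 48 × £355.41 = £17,059.68; interest = £17,059.68 − £14,000 = £3,059.68.

£3,060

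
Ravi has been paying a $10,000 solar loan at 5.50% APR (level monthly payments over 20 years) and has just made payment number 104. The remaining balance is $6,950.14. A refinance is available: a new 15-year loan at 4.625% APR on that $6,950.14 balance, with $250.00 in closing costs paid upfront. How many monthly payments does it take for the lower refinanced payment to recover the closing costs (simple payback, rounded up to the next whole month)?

Current payment = 10,000 × 5.5%/12 / (1 − (1+0.0045833)^−240) = $68.79.
Refinanced payment = 6,950.14 × 0.0038542 / (1 − (1+0.0038542)^−180) = $53.61.
Monthly savings = $68.79 − $53.61 = $15.18.
Break-even = $250.00 / $15.18 = 16.47 → 17 months.

17 months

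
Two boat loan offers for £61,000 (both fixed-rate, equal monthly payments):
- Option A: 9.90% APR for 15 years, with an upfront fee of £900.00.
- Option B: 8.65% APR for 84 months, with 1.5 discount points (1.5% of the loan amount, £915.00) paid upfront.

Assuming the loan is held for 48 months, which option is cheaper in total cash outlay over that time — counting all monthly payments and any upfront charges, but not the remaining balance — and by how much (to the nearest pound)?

Option A: at 9.90% the monthly rate is 0.0082500, so the payment is 61,000 × 0.0082500 / (1 − 1.0082500^−180) = £651.78.
Option B: monthly rate = 8.65%/12 = 0.0072083; payment = 61,000 × 0.0072083 / (1 − (1+0.0072083)^−84) = £970.63.
Over 48 months: Option A costs 48 × £651.78 + £900.00 = £32,185.44; Option B costs 48 × £970.63 + £915.00 = £47,505.24.
Option A is cheaper by £47,505.24 − £32,185.44 = £15,319.80.

Option A by £15,320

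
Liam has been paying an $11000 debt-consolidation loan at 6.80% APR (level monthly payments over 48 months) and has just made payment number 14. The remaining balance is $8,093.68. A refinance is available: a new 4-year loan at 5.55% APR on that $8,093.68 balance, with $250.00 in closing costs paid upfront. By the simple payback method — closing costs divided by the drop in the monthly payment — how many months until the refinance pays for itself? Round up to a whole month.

Current payment = 11,000 × 6.8%/12 / (1 − (1+0.0056667)^−48) = $262.39.
Refinanced payment = 8,093.68 × 0.0046250 / (1 − (1+0.0046250)^−48) = $188.41.
Monthly savings = $262.39 − $188.41 = $73.98.
Break-even = $250.00 / $73.98 = 3.38 → 4 months.

4 months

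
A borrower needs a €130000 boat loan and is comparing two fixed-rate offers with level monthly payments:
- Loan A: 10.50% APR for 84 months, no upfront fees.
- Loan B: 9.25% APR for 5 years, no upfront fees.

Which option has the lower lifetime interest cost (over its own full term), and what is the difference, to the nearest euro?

Loan A: at 10.50% the monthly rate is 0.0087500, so the payment is 130,000 × 0.0087500 / (1 − 1.0087500^−84) = €2,191.89.
Total interest on Loan A = 84 × €2,191.89 − €130,000 = €54,118.76.
Loan B: at 9.25% the monthly rate is 0.0077083, so the payment is 130,000 × 0.0077083 / (1 − 1.0077083^−60) = €2,714.39.
Total interest on Loan B = 60 × €2,714.39 − €130,000 = €32,863.40.
Loan B is lower by €21,255.36.

Loan B by €21,255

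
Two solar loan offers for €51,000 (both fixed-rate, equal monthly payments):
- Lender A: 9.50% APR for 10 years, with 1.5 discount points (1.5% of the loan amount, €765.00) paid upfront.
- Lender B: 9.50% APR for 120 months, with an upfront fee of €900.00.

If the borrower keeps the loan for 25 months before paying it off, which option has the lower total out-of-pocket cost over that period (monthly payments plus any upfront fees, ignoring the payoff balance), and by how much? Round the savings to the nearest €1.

Lender A: at 9.50% the monthly rate is 0.0079167, so the payment is 51,000 × 0.0079167 / (1 − 1.0079167^−120) = €659.93.
Lender B: monthly rate = 9.5%/12 = 0.0079167; payment = 51,000 × 0.0079167 / (1 − (1+0.0079167)^−120) = €659.93.
Over 25 months: Lender A costs 25 × €659.93 + €765.00 = €17,263.25; Lender B costs 25 × €659.93 + €900.00 = €17,398.25.
Lender A is cheaper by €17,398.25 − €17,263.25 = €135.00.

Lender A by €135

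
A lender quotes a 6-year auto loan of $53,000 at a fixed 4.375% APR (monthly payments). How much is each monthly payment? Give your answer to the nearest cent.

$838.28

Monthly rate = 4.375%/12 = 0.0036458; payment = 53,000 × 0.0036458 / (1 − (1+0.0036458)^−72) = $838.28.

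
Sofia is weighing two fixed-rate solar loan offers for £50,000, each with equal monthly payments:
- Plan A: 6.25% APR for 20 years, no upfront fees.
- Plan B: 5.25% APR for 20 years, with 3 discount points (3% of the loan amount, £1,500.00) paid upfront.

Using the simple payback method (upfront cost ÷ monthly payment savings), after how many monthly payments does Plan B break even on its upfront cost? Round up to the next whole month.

Plan A: monthly rate = 6.25%/12 = 0.0052083; payment = 50,000 × 0.0052083 / (1 − (1+0.0052083)^−240) = £365.46.
Plan B: monthly rate = 5.25%/12 = 0.0043750; payment = 50,000 × 0.0043750 / (1 − (1+0.0043750)^−240) = £336.92.
Monthly savings = £365.46 − £336.92 = £28.54.
Break-even = £1,500.00 / £28.54 = 52.56 → 53 months.

53 months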